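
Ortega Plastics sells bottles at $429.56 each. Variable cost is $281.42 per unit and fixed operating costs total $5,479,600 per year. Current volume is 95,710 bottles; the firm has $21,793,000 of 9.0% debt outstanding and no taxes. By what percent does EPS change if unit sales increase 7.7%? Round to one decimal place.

+16.2%

At 95,710 units, contribution = 95,710 × $148.14 = $14,178,479.40.
Operating income = contribution − fixed costs = $14,178,479.40 − $5,479,600 = $8,698,879.40.
After interest of $1,961,370.00, pre-tax earnings = $6,737,509.40.
DCL = total CM / (EBIT − I) = $14,178,479.40 / $6,737,509.40 = 2.1044.
EPS therefore changes by 2.1044 × (+7.7%) = +16.2%.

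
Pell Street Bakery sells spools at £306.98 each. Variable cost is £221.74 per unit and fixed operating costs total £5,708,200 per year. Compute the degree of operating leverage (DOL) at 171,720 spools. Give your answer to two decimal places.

1.64

Contribution at this volume is 171,720 × £85.24 = £14,637,412.80.
EBIT = £14,637,412.80 − £5,708,200 = £8,929,212.80.
So DOL = total CM / EBIT = £14,637,412.80 / £8,929,212.80 = 1.6393.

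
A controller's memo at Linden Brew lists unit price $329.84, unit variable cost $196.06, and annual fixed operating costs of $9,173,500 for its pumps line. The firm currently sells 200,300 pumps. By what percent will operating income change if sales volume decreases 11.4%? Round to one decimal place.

At 200,300 units, contribution = 200,300 × $133.78 = $26,796,134.00.
Subtracting fixed costs: EBIT = $26,796,134.00 − $9,173,500 = $17,622,634.00.
DOL = contribution ÷ EBIT = $26,796,134.00 ÷ $17,622,634.00 = 1.5206.
%ΔEBIT = DOL × %ΔSales = 1.5206 × -11.4% = -17.3%.

-17.3%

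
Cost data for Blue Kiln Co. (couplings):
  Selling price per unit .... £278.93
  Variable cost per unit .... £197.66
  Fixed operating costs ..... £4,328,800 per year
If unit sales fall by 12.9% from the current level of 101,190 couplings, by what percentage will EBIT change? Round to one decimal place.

-27.2%

At 101,190 units, contribution = 101,190 × £81.27 = £8,223,711.30.
Subtracting fixed costs: EBIT = £8,223,711.30 − £4,328,800 = £3,894,911.30.
So DOL = total CM / EBIT = £8,223,711.30 / £3,894,911.30 = 2.1114.
Operating income changes by 2.1114 × -12.9% = -27.2%.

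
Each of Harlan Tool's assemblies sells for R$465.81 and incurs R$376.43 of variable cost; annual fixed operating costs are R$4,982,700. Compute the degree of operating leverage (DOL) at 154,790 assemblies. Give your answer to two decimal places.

1.56

Contribution at this volume is 154,790 × R$89.38 = R$13,835,130.20.
EBIT = R$13,835,130.20 − R$4,982,700 = R$8,852,430.20.
DOL = contribution ÷ EBIT = R$13,835,130.20 ÷ R$8,852,430.20 = 1.5629.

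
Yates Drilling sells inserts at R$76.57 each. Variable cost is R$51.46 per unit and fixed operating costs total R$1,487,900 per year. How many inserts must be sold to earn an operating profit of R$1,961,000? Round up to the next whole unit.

137,352 inserts

Contribution margin per unit = R$76.57 − R$51.46 = R$25.11.
Need Q such that Q × R$25.11 − R$1,487,900 = R$1,961,000, i.e. Q = R$3,448,900 / R$25.11 = 137,351.65 → 137,352.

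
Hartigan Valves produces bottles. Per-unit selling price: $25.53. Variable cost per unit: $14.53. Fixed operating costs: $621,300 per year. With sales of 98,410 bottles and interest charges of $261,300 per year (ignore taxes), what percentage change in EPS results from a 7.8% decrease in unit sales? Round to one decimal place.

Total contribution margin = 98,410 × $11.00 = $1,082,510.00.
EBIT = $1,082,510.00 − $621,300 = $461,210.00.
After interest of $261,300.00, pre-tax earnings = $199,910.00.
Degree of combined leverage = contribution ÷ (EBIT − I) = $1,082,510.00 ÷ $199,910.00 = 5.4150.
%ΔEPS = DCL × %ΔSales = 5.4150 × -7.8% = -42.2%.

-42.2%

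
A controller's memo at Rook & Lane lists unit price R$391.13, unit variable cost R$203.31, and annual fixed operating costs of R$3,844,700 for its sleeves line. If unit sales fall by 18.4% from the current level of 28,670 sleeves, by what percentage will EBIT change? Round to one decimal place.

-64.3%

Contribution at this volume is 28,670 × R$187.82 = R$5,384,799.40.
EBIT = R$5,384,799.40 − R$3,844,700 = R$1,540,099.40.
Degree of operating leverage = R$5,384,799.40 / R$1,540,099.40 = 3.4964.
So EBIT moves 3.4964 × (-18.4%) = -64.3%.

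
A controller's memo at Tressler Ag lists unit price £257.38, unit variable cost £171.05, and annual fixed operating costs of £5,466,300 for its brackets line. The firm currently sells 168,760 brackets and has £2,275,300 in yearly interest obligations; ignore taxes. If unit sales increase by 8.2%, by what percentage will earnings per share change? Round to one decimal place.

+17.5%

Total contribution margin = 168,760 × £86.33 = £14,569,050.80.
Subtracting fixed costs: EBIT = £14,569,050.80 − £5,466,300 = £9,102,750.80.
Interest = £2,275,300.00, so EBIT − I = £6,827,450.80.
Degree of combined leverage = contribution ÷ (EBIT − I) = £14,569,050.80 ÷ £6,827,450.80 = 2.1339.
%ΔEPS = DCL × %ΔSales = 2.1339 × +8.2% = +17.5%.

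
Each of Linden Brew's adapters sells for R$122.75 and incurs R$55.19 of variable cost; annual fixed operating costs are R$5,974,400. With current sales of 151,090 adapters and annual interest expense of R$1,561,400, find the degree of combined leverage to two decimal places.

Contribution at this volume is 151,090 × R$67.56 = R$10,207,640.40.
Subtracting fixed costs: EBIT = R$10,207,640.40 − R$5,974,400 = R$4,233,240.40. Interest = R$1,561,400.00, so EBIT − I = R$2,671,840.40.
Degree of total leverage = total CM / (EBIT − interest) = R$10,207,640.40 / R$2,671,840.40 = 3.8205.

3.82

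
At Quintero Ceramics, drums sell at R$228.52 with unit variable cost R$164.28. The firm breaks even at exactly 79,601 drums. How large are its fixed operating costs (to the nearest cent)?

R$5,113,568.24

Contribution margin per unit = R$228.52 − R$164.28 = R$64.24.
Fixed costs = break-even units × CM = 79,601 × R$64.24 = R$5,113,568.24.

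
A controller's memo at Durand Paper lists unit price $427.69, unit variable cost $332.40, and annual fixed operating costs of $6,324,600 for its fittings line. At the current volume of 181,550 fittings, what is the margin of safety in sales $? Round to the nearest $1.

$49,260,424

Each unit contributes $427.69 − $332.40 = $95.29. Break-even units = $6,324,600 ÷ $95.29 = 66,372.13; break-even revenue = 66,372.13 × $427.69 = $28,386,695.08.
Actual sales revenue = 181,550 × $427.69 = $77,647,119.50.
Margin of safety = $77,647,119.50 − $28,386,695.08 = $49,260,424.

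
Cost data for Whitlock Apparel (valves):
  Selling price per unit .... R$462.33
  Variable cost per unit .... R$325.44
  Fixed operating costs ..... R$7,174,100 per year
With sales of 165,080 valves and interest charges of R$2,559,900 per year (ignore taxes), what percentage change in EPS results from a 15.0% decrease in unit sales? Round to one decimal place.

Total contribution margin = 165,080 × R$136.89 = R$22,597,801.20.
EBIT = R$22,597,801.20 − R$7,174,100 = R$15,423,701.20.
Interest = R$2,559,900.00, so EBIT − I = R$12,863,801.20.
DCL = total CM / (EBIT − I) = R$22,597,801.20 / R$12,863,801.20 = 1.7567.
%ΔEPS = DCL × %ΔSales = 1.7567 × -15.0% = -26.4%.

-26.4%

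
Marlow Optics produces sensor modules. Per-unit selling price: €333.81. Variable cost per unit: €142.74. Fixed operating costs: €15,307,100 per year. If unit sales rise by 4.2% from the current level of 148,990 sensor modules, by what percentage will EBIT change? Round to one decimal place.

+9.1%

Contribution at this volume is 148,990 × €191.07 = €28,467,519.30.
Operating income = contribution − fixed costs = €28,467,519.30 − €15,307,100 = €13,160,419.30.
So DOL = total CM / EBIT = €28,467,519.30 / €13,160,419.30 = 2.1631.
Operating income changes by 2.1631 × +4.2% = +9.1%.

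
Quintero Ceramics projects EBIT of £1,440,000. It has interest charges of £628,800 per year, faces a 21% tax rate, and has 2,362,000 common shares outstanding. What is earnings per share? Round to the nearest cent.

£0.27

Interest = £628,800.00, so EBT = £1,440,000 − £628,800.00 = £811,200.00.
After tax at 21%: net income = £811,200.00 × 0.79 = £640,848.00.
EPS = £640,848.00 ÷ 2,362,000 = £0.27.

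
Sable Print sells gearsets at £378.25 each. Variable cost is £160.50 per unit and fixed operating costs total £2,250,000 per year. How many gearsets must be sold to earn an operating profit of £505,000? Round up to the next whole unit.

12,653 gearsets

Each unit contributes £378.25 − £160.50 = £217.75.
Required volume = (fixed costs + target profit) ÷ CM = (£2,250,000 + £505,000) ÷ £217.75 = 12,652.12, so 12,653 gearsets.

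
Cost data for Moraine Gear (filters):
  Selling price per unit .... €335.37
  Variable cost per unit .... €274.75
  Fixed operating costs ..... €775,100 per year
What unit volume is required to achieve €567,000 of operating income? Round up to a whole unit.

Unit CM = price − variable cost = €335.37 − €274.75 = €60.62.
Required volume = (fixed costs + target profit) ÷ CM = (€775,100 + €567,000) ÷ €60.62 = 22,139.56, so 22,140 filters.

22,140 filters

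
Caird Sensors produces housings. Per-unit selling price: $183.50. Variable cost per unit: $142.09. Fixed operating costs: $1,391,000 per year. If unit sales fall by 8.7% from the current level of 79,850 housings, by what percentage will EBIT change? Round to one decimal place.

-15.0%

At 79,850 units, contribution = 79,850 × $41.41 = $3,306,588.50.
Subtracting fixed costs: EBIT = $3,306,588.50 − $1,391,000 = $1,915,588.50.
DOL = contribution ÷ EBIT = $3,306,588.50 ÷ $1,915,588.50 = 1.7261.
So EBIT moves 1.7261 × (-8.7%) = -15.0%.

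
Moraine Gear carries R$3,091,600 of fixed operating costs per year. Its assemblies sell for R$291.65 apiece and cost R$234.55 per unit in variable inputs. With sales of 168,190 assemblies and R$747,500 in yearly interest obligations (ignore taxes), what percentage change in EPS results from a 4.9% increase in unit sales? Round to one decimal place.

+8.2%

Total contribution margin = 168,190 × R$57.10 = R$9,603,649.00.
Operating income = contribution − fixed costs = R$9,603,649.00 − R$3,091,600 = R$6,512,049.00.
Interest = R$747,500.00, so EBIT − I = R$5,764,549.00.
DCL = total CM / (EBIT − I) = R$9,603,649.00 / R$5,764,549.00 = 1.6660.
EPS therefore changes by 1.6660 × (+4.9%) = +8.2%.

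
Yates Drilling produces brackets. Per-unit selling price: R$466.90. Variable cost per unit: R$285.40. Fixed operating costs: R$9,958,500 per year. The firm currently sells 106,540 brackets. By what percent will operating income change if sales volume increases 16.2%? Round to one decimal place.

+33.4%

Total contribution margin = 106,540 × R$181.50 = R$19,337,010.00.
EBIT = R$19,337,010.00 − R$9,958,500 = R$9,378,510.00.
DOL = contribution ÷ EBIT = R$19,337,010.00 ÷ R$9,378,510.00 = 2.0618.
Operating income changes by 2.0618 × +16.2% = +33.4%.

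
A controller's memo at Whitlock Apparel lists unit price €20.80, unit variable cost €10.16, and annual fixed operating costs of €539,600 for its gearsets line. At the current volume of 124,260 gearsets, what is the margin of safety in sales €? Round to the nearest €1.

€1,529,751

Unit CM = price − variable cost = €20.80 − €10.16 = €10.64. Break-even units = €539,600 ÷ €10.64 = 50,714.29; break-even revenue = 50,714.29 × €20.80 = €1,054,857.14.
Current sales = 124,260 × €20.80 = €2,584,608.00.
Margin of safety = €2,584,608.00 − €1,054,857.14 = €1,529,751.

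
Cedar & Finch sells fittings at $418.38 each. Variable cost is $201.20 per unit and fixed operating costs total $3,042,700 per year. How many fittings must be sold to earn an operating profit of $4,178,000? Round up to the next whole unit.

Each unit contributes $418.38 − $201.20 = $217.18.
Need Q such that Q × $217.18 − $3,042,700 = $4,178,000, i.e. Q = $7,220,700 / $217.18 = 33,247.54 → 33,248.

33,248 fittings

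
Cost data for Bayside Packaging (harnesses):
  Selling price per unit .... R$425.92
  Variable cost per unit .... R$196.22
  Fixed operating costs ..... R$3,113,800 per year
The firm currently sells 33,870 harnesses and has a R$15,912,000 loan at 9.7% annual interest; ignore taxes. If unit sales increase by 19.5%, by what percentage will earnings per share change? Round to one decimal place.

+48.6%

Total contribution margin = 33,870 × R$229.70 = R$7,779,939.00.
Operating income = contribution − fixed costs = R$7,779,939.00 − R$3,113,800 = R$4,666,139.00.
Interest = R$1,543,464.00, so EBIT − I = R$3,122,675.00.
DCL = total CM / (EBIT − I) = R$7,779,939.00 / R$3,122,675.00 = 2.4914.
%ΔEPS = DCL × %ΔSales = 2.4914 × +19.5% = +48.6%.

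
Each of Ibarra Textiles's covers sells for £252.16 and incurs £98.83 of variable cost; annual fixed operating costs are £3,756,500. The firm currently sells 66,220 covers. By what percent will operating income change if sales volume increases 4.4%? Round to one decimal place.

Total contribution margin = 66,220 × £153.33 = £10,153,512.60.
Operating income = contribution − fixed costs = £10,153,512.60 − £3,756,500 = £6,397,012.60.
Degree of operating leverage = £10,153,512.60 / £6,397,012.60 = 1.5872.
So EBIT moves 1.5872 × (+4.4%) = +7.0%.

+7.0%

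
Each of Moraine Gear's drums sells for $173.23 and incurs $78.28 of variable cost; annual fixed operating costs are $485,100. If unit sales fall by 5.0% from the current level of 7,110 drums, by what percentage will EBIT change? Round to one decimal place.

Total contribution margin = 7,110 × $94.95 = $675,094.50.
EBIT = $675,094.50 − $485,100 = $189,994.50.
DOL = contribution ÷ EBIT = $675,094.50 ÷ $189,994.50 = 3.5532.
Operating income changes by 3.5532 × -5.0% = -17.8%.

-17.8%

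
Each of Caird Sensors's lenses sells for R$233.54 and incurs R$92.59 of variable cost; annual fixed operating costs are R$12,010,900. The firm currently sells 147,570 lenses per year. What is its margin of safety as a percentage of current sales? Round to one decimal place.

Unit CM = price − variable cost = R$233.54 − R$92.59 = R$140.95. Break-even units = R$12,010,900 ÷ R$140.95 = 85,213.91; break-even revenue = 85,213.91 × R$233.54 = R$19,900,855.52.
Actual sales revenue = 147,570 × R$233.54 = R$34,463,497.80.
Margin of safety = (R$34,463,497.80 − R$19,900,855.52) ÷ R$34,463,497.80 = 42.3%.

42.3%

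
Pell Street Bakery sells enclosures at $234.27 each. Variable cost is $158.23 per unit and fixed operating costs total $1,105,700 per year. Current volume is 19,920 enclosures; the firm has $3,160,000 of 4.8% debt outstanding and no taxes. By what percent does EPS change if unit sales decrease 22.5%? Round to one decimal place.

-132.4%

Contribution at this volume is 19,920 × $76.04 = $1,514,716.80.
Operating income = contribution − fixed costs = $1,514,716.80 − $1,105,700 = $409,016.80.
After interest of $151,680.00, pre-tax earnings = $257,336.80.
DCL = total CM / (EBIT − I) = $1,514,716.80 / $257,336.80 = 5.8861.
%ΔEPS = DCL × %ΔSales = 5.8861 × -22.5% = -132.4%.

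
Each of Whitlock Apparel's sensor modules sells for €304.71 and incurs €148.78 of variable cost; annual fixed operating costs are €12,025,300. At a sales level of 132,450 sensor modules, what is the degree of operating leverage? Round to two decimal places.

Contribution at this volume is 132,450 × €155.93 = €20,652,928.50.
Operating income = contribution − fixed costs = €20,652,928.50 − €12,025,300 = €8,627,628.50.
Degree of operating leverage = €20,652,928.50 / €8,627,628.50 = 2.3938.

2.39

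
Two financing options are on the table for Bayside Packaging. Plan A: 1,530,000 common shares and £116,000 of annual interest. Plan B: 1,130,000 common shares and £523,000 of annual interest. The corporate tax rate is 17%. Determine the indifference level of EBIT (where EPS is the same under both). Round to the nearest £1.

£1,672,775

At indifference, (EBIT − 116,000)(1 − t)/1,530,000 = (EBIT − 523,000)(1 − t)/1,130,000.
The (1 − t) factor cancels: (EBIT − 116,000) × 1,130,000 = (EBIT − 523,000) × 1,530,000.
EBIT × (1,530,000 − 1,130,000) = 523,000 × 1,530,000 − 116,000 × 1,130,000 = 669,110,000,000, so EBIT = 669,110,000,000 ÷ 400,000 = 1,672,775.00.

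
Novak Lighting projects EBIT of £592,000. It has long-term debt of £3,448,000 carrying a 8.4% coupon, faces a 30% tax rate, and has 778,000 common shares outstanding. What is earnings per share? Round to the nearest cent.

£0.27

Interest = £289,632.00, so EBT = £592,000 − £289,632.00 = £302,368.00.
After tax at 30%: net income = £302,368.00 × 0.70 = £211,657.60.
Per share: £211,657.60 / 778,000 shares = £0.27.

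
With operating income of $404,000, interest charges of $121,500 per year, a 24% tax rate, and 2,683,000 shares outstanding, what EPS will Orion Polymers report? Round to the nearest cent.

$0.08

Pre-tax income = $404,000 − $121,500.00 = $282,500.00.
Net income = $282,500.00 × (1 − 0.24) = $214,700.00.
Per share: $214,700.00 / 2,683,000 shares = $0.08.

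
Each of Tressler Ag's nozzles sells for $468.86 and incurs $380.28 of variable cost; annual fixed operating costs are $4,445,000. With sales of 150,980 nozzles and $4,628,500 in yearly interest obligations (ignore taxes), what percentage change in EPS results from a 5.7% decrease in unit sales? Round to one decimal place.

At 150,980 units, contribution = 150,980 × $88.58 = $13,373,808.40.
Operating income = contribution − fixed costs = $13,373,808.40 − $4,445,000 = $8,928,808.40.
After interest of $4,628,500.00, pre-tax earnings = $4,300,308.40.
DCL = total CM / (EBIT − I) = $13,373,808.40 / $4,300,308.40 = 3.1100.
%ΔEPS = DCL × %ΔSales = 3.1100 × -5.7% = -17.7%.

-17.7%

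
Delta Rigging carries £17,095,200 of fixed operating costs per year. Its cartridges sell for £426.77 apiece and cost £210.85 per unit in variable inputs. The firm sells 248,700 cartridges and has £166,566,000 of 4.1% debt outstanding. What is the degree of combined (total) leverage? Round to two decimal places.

At 248,700 units, contribution = 248,700 × £215.92 = £53,699,304.00.
EBIT = £53,699,304.00 − £17,095,200 = £36,604,104.00. Interest = £6,829,206.00, so EBIT − I = £29,774,898.00.
Degree of total leverage = total CM / (EBIT − interest) = £53,699,304.00 / £29,774,898.00 = 1.8035.

1.80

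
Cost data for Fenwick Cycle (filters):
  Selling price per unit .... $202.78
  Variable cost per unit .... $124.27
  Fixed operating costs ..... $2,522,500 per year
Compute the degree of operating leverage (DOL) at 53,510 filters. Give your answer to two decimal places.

2.50

Contribution at this volume is 53,510 × $78.51 = $4,201,070.10.
Operating income = contribution − fixed costs = $4,201,070.10 − $2,522,500 = $1,678,570.10.
Degree of operating leverage = $4,201,070.10 / $1,678,570.10 = 2.5028.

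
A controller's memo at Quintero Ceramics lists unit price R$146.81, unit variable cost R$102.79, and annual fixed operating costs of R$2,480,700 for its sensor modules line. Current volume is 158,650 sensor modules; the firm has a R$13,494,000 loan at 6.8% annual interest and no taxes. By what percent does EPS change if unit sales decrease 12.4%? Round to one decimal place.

-24.2%

Total contribution margin = 158,650 × R$44.02 = R$6,983,773.00.
Operating income = contribution − fixed costs = R$6,983,773.00 − R$2,480,700 = R$4,503,073.00.
Interest = R$917,592.00, so EBIT − I = R$3,585,481.00.
Degree of combined leverage = contribution ÷ (EBIT − I) = R$6,983,773.00 ÷ R$3,585,481.00 = 1.9478.
EPS therefore changes by 1.9478 × (-12.4%) = -24.2%.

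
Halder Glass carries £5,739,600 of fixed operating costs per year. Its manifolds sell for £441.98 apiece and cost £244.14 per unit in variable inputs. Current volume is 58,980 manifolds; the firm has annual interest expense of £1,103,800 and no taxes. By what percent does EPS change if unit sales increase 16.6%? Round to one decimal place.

+40.1%

Total contribution margin = 58,980 × £197.84 = £11,668,603.20.
Subtracting fixed costs: EBIT = £11,668,603.20 − £5,739,600 = £5,929,003.20.
After interest of £1,103,800.00, pre-tax earnings = £4,825,203.20.
Degree of combined leverage = contribution ÷ (EBIT − I) = £11,668,603.20 ÷ £4,825,203.20 = 2.4183.
EPS therefore changes by 2.4183 × (+16.6%) = +40.1%.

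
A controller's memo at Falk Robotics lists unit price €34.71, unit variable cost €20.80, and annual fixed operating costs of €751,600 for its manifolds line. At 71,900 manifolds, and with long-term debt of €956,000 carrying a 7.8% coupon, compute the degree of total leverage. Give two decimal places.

5.75

Contribution at this volume is 71,900 × €13.91 = €1,000,129.00.
Subtracting fixed costs: EBIT = €1,000,129.00 − €751,600 = €248,529.00. Interest = €74,568.00, so EBIT − I = €173,961.00.
Degree of total leverage = total CM / (EBIT − interest) = €1,000,129.00 / €173,961.00 = 5.7492.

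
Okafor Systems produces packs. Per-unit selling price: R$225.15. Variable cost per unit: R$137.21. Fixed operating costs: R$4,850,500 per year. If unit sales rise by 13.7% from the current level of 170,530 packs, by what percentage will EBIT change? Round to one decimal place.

Contribution at this volume is 170,530 × R$87.94 = R$14,996,408.20.
EBIT = R$14,996,408.20 − R$4,850,500 = R$10,145,908.20.
Degree of operating leverage = R$14,996,408.20 / R$10,145,908.20 = 1.4781.
So EBIT moves 1.4781 × (+13.7%) = +20.2%.

+20.2%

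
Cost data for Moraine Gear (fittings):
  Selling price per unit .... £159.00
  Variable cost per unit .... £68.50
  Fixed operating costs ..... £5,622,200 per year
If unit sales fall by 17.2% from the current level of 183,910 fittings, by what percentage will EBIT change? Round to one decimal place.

Total contribution margin = 183,910 × £90.50 = £16,643,855.00.
EBIT = £16,643,855.00 − £5,622,200 = £11,021,655.00.
Degree of operating leverage = £16,643,855.00 / £11,021,655.00 = 1.5101.
So EBIT moves 1.5101 × (-17.2%) = -26.0%.

-26.0%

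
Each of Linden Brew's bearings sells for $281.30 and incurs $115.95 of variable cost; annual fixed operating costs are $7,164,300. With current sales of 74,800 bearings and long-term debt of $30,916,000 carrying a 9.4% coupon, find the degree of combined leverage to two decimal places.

Total contribution margin = 74,800 × $165.35 = $12,368,180.00.
EBIT = $12,368,180.00 − $7,164,300 = $5,203,880.00. Interest = $2,906,104.00.
DOL = $12,368,180.00 ÷ $5,203,880.00 = 2.3767; DFL = $5,203,880.00 ÷ $2,297,776.00 = 2.2647.
DCL = DOL × DFL = 2.3767 × 2.2647 = 5.3825.

5.38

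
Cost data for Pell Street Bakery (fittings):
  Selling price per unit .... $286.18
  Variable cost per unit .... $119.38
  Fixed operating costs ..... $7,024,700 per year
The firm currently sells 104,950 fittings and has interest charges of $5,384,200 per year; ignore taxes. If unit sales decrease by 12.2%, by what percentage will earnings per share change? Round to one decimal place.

Contribution at this volume is 104,950 × $166.80 = $17,505,660.00.
Operating income = contribution − fixed costs = $17,505,660.00 − $7,024,700 = $10,480,960.00.
Interest = $5,384,200.00, so EBIT − I = $5,096,760.00.
DCL = total CM / (EBIT − I) = $17,505,660.00 / $5,096,760.00 = 3.4347.
%ΔEPS = DCL × %ΔSales = 3.4347 × -12.2% = -41.9%.

-41.9%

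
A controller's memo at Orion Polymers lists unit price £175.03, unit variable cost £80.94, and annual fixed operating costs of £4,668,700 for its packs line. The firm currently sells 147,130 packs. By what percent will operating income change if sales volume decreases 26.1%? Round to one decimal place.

At 147,130 units, contribution = 147,130 × £94.09 = £13,843,461.70.
Subtracting fixed costs: EBIT = £13,843,461.70 − £4,668,700 = £9,174,761.70.
Degree of operating leverage = £13,843,461.70 / £9,174,761.70 = 1.5089.
%ΔEBIT = DOL × %ΔSales = 1.5089 × -26.1% = -39.4%.

-39.4%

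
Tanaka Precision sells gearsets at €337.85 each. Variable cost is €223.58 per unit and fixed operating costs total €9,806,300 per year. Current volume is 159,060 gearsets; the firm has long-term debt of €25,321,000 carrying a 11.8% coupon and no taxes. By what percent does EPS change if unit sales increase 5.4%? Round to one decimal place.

+18.2%

At 159,060 units, contribution = 159,060 × €114.27 = €18,175,786.20.
Subtracting fixed costs: EBIT = €18,175,786.20 − €9,806,300 = €8,369,486.20.
After interest of €2,987,878.00, pre-tax earnings = €5,381,608.20.
DCL = total CM / (EBIT − I) = €18,175,786.20 / €5,381,608.20 = 3.3774.
EPS therefore changes by 3.3774 × (+5.4%) = +18.2%.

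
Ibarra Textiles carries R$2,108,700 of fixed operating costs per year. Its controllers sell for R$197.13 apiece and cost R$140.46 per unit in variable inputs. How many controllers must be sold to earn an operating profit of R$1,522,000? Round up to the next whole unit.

Contribution margin per unit = R$197.13 − R$140.46 = R$56.67.
Required volume = (fixed costs + target profit) ÷ CM = (R$2,108,700 + R$1,522,000) ÷ R$56.67 = 64,067.41, so 64,068 controllers.

64,068 controllers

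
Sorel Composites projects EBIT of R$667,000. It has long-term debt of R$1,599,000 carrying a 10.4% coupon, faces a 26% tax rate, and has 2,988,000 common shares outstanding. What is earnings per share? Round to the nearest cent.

R$0.12

Pre-tax income = R$667,000 − R$166,296.00 = R$500,704.00.
After tax at 26%: net income = R$500,704.00 × 0.74 = R$370,520.96.
EPS = R$370,520.96 ÷ 2,988,000 = R$0.12.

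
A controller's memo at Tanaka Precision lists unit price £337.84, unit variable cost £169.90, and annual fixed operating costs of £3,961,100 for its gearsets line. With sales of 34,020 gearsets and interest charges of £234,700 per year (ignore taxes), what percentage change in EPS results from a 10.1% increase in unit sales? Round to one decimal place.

Contribution at this volume is 34,020 × £167.94 = £5,713,318.80.
Subtracting fixed costs: EBIT = £5,713,318.80 − £3,961,100 = £1,752,218.80.
After interest of £234,700.00, pre-tax earnings = £1,517,518.80.
DCL = total CM / (EBIT − I) = £5,713,318.80 / £1,517,518.80 = 3.7649.
%ΔEPS = DCL × %ΔSales = 3.7649 × +10.1% = +38.0%.

+38.0%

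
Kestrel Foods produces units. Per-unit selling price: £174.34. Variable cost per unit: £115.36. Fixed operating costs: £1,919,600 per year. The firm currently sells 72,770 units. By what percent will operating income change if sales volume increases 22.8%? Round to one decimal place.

+41.2%

At 72,770 units, contribution = 72,770 × £58.98 = £4,291,974.60.
Subtracting fixed costs: EBIT = £4,291,974.60 − £1,919,600 = £2,372,374.60.
So DOL = total CM / EBIT = £4,291,974.60 / £2,372,374.60 = 1.8091.
%ΔEBIT = DOL × %ΔSales = 1.8091 × +22.8% = +41.2%.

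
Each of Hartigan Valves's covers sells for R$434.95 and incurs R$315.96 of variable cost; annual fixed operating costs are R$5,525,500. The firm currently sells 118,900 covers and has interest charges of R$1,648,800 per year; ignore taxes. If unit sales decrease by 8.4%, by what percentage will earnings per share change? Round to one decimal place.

-17.0%

Contribution at this volume is 118,900 × R$118.99 = R$14,147,911.00.
EBIT = R$14,147,911.00 − R$5,525,500 = R$8,622,411.00.
After interest of R$1,648,800.00, pre-tax earnings = R$6,973,611.00.
Degree of combined leverage = contribution ÷ (EBIT − I) = R$14,147,911.00 ÷ R$6,973,611.00 = 2.0288.
EPS therefore changes by 2.0288 × (-8.4%) = -17.0%.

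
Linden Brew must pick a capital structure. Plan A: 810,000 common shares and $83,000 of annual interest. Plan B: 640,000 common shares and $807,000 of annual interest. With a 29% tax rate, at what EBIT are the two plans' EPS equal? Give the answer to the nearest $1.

$3,532,647

Set EPS_A = EPS_B: (EBIT − $83,000)(1 − 0.29) ÷ 810,000 = (EBIT − $807,000)(1 − 0.29) ÷ 640,000.
The (1 − t) factor cancels: (EBIT − 83,000) × 640,000 = (EBIT − 807,000) × 810,000.
Solving, EBIT = (807,000·810,000 − 83,000·640,000) / (810,000 − 640,000) = 600,550,000,000 / 170,000 = 3,532,647.06.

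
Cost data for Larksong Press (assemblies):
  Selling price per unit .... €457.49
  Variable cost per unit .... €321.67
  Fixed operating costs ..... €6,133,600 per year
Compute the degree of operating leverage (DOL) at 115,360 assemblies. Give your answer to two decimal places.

1.64

Total contribution margin = 115,360 × €135.82 = €15,668,195.20.
EBIT = €15,668,195.20 − €6,133,600 = €9,534,595.20.
So DOL = total CM / EBIT = €15,668,195.20 / €9,534,595.20 = 1.6433.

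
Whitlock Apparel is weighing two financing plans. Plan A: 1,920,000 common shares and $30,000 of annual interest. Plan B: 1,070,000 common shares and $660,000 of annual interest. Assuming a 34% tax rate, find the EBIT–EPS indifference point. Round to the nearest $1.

Set EPS_A = EPS_B: (EBIT − $30,000)(1 − 0.34) ÷ 1,920,000 = (EBIT − $660,000)(1 − 0.34) ÷ 1,070,000.
The (1 − t) factor cancels: (EBIT − 30,000) × 1,070,000 = (EBIT − 660,000) × 1,920,000.
Solving, EBIT = (660,000·1,920,000 − 30,000·1,070,000) / (1,920,000 − 1,070,000) = 1,235,100,000,000 / 850,000 = 1,453,058.82.

$1,453,059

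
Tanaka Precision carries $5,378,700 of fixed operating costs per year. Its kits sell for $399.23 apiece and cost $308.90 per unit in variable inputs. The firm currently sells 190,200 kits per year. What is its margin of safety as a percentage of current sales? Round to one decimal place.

Each unit contributes $399.23 − $308.90 = $90.33. Break-even units = $5,378,700 ÷ $90.33 = 59,545.00; break-even revenue = 59,545.00 × $399.23 = $23,772,151.01.
Actual sales revenue = 190,200 × $399.23 = $75,933,546.00.
Margin of safety = ($75,933,546.00 − $23,772,151.01) ÷ $75,933,546.00 = 68.7%.

68.7%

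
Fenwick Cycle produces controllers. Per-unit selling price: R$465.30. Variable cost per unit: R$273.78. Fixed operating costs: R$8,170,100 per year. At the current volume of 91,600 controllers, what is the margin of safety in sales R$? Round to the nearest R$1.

R$22,772,130

Unit CM = price − variable cost = R$465.30 − R$273.78 = R$191.52. Break-even units = R$8,170,100 ÷ R$191.52 = 42,659.25; break-even revenue = 42,659.25 × R$465.30 = R$19,849,350.09.
Current sales = 91,600 × R$465.30 = R$42,621,480.00.
Margin of safety = R$42,621,480.00 − R$19,849,350.09 = R$22,772,130.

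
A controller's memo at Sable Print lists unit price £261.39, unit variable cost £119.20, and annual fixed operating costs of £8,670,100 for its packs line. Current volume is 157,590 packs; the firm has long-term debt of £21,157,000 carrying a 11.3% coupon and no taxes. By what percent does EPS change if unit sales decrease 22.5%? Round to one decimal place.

At 157,590 units, contribution = 157,590 × £142.19 = £22,407,722.10.
EBIT = £22,407,722.10 − £8,670,100 = £13,737,622.10.
After interest of £2,390,741.00, pre-tax earnings = £11,346,881.10.
DCL = total CM / (EBIT − I) = £22,407,722.10 / £11,346,881.10 = 1.9748.
EPS therefore changes by 1.9748 × (-22.5%) = -44.4%.

-44.4%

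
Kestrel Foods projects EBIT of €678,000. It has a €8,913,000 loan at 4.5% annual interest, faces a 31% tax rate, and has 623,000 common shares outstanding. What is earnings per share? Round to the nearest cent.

Interest = €401,085.00, so EBT = €678,000 − €401,085.00 = €276,915.00.
Net income = €276,915.00 × (1 − 0.31) = €191,071.35.
EPS = €191,071.35 ÷ 623,000 = €0.31.

€0.31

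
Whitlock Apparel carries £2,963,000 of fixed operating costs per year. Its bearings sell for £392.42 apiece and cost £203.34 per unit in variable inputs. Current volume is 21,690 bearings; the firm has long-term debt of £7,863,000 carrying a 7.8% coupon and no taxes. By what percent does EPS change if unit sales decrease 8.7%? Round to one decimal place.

-68.0%

Total contribution margin = 21,690 × £189.08 = £4,101,145.20.
EBIT = £4,101,145.20 − £2,963,000 = £1,138,145.20.
Interest = £613,314.00, so EBIT − I = £524,831.20.
DCL = total CM / (EBIT − I) = £4,101,145.20 / £524,831.20 = 7.8142.
%ΔEPS = DCL × %ΔSales = 7.8142 × -8.7% = -68.0%.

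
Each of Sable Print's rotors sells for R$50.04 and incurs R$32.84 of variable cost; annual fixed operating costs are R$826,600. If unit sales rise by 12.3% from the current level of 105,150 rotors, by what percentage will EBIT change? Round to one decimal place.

At 105,150 units, contribution = 105,150 × R$17.20 = R$1,808,580.00.
Operating income = contribution − fixed costs = R$1,808,580.00 − R$826,600 = R$981,980.00.
DOL = contribution ÷ EBIT = R$1,808,580.00 ÷ R$981,980.00 = 1.8418.
So EBIT moves 1.8418 × (+12.3%) = +22.7%.

+22.7%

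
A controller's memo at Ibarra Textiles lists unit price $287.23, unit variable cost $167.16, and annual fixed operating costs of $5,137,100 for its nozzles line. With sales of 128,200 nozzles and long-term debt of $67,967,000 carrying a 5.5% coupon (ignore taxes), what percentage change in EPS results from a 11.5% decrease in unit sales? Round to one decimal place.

At 128,200 units, contribution = 128,200 × $120.07 = $15,392,974.00.
EBIT = $15,392,974.00 − $5,137,100 = $10,255,874.00.
After interest of $3,738,185.00, pre-tax earnings = $6,517,689.00.
Degree of combined leverage = contribution ÷ (EBIT − I) = $15,392,974.00 ÷ $6,517,689.00 = 2.3617.
EPS therefore changes by 2.3617 × (-11.5%) = -27.2%.

-27.2%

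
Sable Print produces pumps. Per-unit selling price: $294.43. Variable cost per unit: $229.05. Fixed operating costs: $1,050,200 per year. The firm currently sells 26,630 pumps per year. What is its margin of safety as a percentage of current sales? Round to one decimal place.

Unit CM = price − variable cost = $294.43 − $229.05 = $65.38. Break-even units = $1,050,200 ÷ $65.38 = 16,063.02; break-even revenue = 16,063.02 × $294.43 = $4,729,433.86.
Current sales = 26,630 × $294.43 = $7,840,670.90.
Margin of safety = ($7,840,670.90 − $4,729,433.86) ÷ $7,840,670.90 = 39.7%.

39.7%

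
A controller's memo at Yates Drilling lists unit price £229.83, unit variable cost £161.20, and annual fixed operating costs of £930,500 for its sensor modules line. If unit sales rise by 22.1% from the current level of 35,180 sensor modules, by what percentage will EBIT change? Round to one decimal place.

+36.0%

At 35,180 units, contribution = 35,180 × £68.63 = £2,414,403.40.
Subtracting fixed costs: EBIT = £2,414,403.40 − £930,500 = £1,483,903.40.
DOL = contribution ÷ EBIT = £2,414,403.40 ÷ £1,483,903.40 = 1.6271.
Operating income changes by 1.6271 × +22.1% = +36.0%.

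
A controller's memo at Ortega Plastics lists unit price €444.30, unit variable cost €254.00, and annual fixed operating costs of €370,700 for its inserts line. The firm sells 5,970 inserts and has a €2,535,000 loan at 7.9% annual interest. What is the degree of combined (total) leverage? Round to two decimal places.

2.01

At 5,970 units, contribution = 5,970 × €190.30 = €1,136,091.00.
Subtracting fixed costs: EBIT = €1,136,091.00 − €370,700 = €765,391.00. Interest = €200,265.00.
DOL = €1,136,091.00 ÷ €765,391.00 = 1.4843; DFL = €765,391.00 ÷ €565,126.00 = 1.3544.
DCL = DOL × DFL = 1.4843 × 1.3544 = 2.0103.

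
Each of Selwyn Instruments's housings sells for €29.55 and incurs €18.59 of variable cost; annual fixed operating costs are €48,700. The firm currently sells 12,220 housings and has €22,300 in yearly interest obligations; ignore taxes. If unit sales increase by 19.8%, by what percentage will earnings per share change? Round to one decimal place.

Total contribution margin = 12,220 × €10.96 = €133,931.20.
EBIT = €133,931.20 − €48,700 = €85,231.20.
Interest = €22,300.00, so EBIT − I = €62,931.20.
DCL = total CM / (EBIT − I) = €133,931.20 / €62,931.20 = 2.1282.
EPS therefore changes by 2.1282 × (+19.8%) = +42.1%.

+42.1%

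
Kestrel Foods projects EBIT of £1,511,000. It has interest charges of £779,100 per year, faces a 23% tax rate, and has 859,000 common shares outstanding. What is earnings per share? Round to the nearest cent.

Interest = £779,100.00, so EBT = £1,511,000 − £779,100.00 = £731,900.00.
After tax at 23%: net income = £731,900.00 × 0.77 = £563,563.00.
EPS = £563,563.00 ÷ 859,000 = £0.66.

£0.66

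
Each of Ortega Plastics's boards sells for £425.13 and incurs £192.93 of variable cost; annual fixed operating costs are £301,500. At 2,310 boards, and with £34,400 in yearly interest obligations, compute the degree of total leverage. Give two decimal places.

Contribution at this volume is 2,310 × £232.20 = £536,382.00.
EBIT = £536,382.00 − £301,500 = £234,882.00. Interest = £34,400.00.
DOL = £536,382.00 ÷ £234,882.00 = 2.2836; DFL = £234,882.00 ÷ £200,482.00 = 1.1716.
Combined leverage = 2.2836 × 1.1716 = 2.6755.

2.68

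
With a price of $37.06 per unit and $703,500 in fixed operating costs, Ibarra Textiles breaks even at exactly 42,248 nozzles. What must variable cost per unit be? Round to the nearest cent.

At break-even, FC = Q × (P − VC), so P − VC = $703,500 ÷ 42,248 = $16.6517.
Variable cost per unit = $37.06 − $16.6517 = $20.41.

$20.41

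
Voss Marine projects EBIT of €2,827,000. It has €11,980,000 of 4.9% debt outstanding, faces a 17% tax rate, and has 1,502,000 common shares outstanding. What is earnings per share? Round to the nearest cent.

Pre-tax income = €2,827,000 − €587,020.00 = €2,239,980.00.
After tax at 17%: net income = €2,239,980.00 × 0.83 = €1,859,183.40.
EPS = €1,859,183.40 ÷ 1,502,000 = €1.24.

€1.24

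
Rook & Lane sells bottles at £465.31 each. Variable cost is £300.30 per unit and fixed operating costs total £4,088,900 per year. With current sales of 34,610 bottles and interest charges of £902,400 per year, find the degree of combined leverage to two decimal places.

Contribution at this volume is 34,610 × £165.01 = £5,710,996.10.
Subtracting fixed costs: EBIT = £5,710,996.10 − £4,088,900 = £1,622,096.10. Interest = £902,400.00.
DOL = £5,710,996.10 ÷ £1,622,096.10 = 3.5208; DFL = £1,622,096.10 ÷ £719,696.10 = 2.2539.
DCL = DOL × DFL = 3.5208 × 2.2539 = 7.9355.

7.94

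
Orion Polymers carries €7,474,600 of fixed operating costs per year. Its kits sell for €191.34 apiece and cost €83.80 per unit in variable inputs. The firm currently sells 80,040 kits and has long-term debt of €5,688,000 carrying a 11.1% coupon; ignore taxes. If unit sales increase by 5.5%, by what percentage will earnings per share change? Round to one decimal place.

Contribution at this volume is 80,040 × €107.54 = €8,607,501.60.
EBIT = €8,607,501.60 − €7,474,600 = €1,132,901.60.
Interest = €631,368.00, so EBIT − I = €501,533.60.
Degree of combined leverage = contribution ÷ (EBIT − I) = €8,607,501.60 ÷ €501,533.60 = 17.1624.
EPS therefore changes by 17.1624 × (+5.5%) = +94.4%.

+94.4%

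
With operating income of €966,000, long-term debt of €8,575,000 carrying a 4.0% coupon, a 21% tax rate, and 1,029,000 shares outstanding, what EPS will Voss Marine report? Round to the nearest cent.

€0.48

Pre-tax income = €966,000 − €343,000.00 = €623,000.00.
Net income = €623,000.00 × (1 − 0.21) = €492,170.00.
EPS = €492,170.00 ÷ 1,029,000 = €0.48.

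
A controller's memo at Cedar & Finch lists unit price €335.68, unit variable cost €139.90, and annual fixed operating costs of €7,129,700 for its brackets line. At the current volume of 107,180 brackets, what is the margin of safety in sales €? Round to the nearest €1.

Each unit contributes €335.68 − €139.90 = €195.78. Break-even units = €7,129,700 ÷ €195.78 = 36,416.90; break-even revenue = 36,416.90 × €335.68 = €12,224,423.82.
Current sales = 107,180 × €335.68 = €35,978,182.40.
Margin of safety = €35,978,182.40 − €12,224,423.82 = €23,753,759.

€23,753,759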